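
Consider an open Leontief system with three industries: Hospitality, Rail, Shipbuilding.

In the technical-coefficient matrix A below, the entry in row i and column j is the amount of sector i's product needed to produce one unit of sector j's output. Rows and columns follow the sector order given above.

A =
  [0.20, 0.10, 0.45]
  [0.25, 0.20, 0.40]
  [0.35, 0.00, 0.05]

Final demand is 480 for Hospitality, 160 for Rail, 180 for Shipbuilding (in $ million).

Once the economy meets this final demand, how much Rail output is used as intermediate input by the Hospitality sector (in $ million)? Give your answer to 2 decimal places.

I − A =
  [   0.80    -0.10    -0.45]
  [  -0.25     0.80    -0.40]
  [  -0.35     0.00     0.95]
Cofactors of I−A, C_ij = (−1)^(i+j)·(minor ij) (rows/columns in the sector order above):
  C_11 = (0.80)(0.95) − (-0.40)(0.00) = 0.7600
  C_12 = −[(-0.25)(0.95) − (-0.40)(-0.35)] = 0.3775
  C_13 = (-0.25)(0.00) − (0.80)(-0.35) = 0.2800
  C_21 = −[(-0.10)(0.95) − (-0.45)(0.00)] = 0.0950
  C_22 = (0.80)(0.95) − (-0.45)(-0.35) = 0.6025
  C_23 = −[(0.80)(0.00) − (-0.10)(-0.35)] = 0.0350
  C_31 = (-0.10)(-0.40) − (-0.45)(0.80) = 0.4000
  C_32 = −[(0.80)(-0.40) − (-0.45)(-0.25)] = 0.4325
  C_33 = (0.80)(0.80) − (-0.10)(-0.25) = 0.6150
det(I−A) = Σ_j (I−A)_1j·C_1j = (0.80)(0.7600) + (-0.10)(0.3775) + (-0.45)(0.2800) = 0.44425
adj(I−A) = Cᵀ =
  [ 0.7600   0.0950   0.4000]
  [ 0.3775   0.6025   0.4325]
  [ 0.2800   0.0350   0.6150]
(I − A)⁻¹ = adj(I−A) / det(I−A) ≈
  [   1.7107     0.2138     0.9004]
  [   0.8497     1.3562     0.9736]
  [   0.6303     0.0788     1.3844]
First solve x = (I − A)⁻¹ d = adj(I−A)·d / det(I−A); in particular x_1 = (0.7600·480 + 0.0950·160 + 0.4000·180) / 0.44425 = 452.00 / 0.44425 ≈ 1017.4451.
Intermediate flow from 2 to 1: z_21 = a_21 · x_1 = 0.25 × 452.00 / 0.44425 = 113.00 / 0.44425 ≈ 254.36.

z_21 = 254.36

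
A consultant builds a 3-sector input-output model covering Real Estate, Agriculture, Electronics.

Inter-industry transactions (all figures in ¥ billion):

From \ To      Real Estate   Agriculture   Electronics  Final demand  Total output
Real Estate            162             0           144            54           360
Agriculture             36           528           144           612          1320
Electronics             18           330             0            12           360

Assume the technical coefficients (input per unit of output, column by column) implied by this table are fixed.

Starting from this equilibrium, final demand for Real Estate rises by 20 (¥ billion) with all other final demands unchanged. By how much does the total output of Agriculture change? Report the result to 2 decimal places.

Technical coefficients a_ij = z_ij / X_j:
  a_11 = 162/360 = 0.45, a_21 = 36/360 = 0.10, a_31 = 18/360 = 0.05
  a_12 = 0/1320 = 0.00, a_22 = 528/1320 = 0.40, a_32 = 330/1320 = 0.25
  a_13 = 144/360 = 0.40, a_23 = 144/360 = 0.40, a_33 = 0/360 = 0.00
I − A =
  [   0.55     0.00    -0.40]
  [  -0.10     0.60    -0.40]
  [  -0.05    -0.25     1.00]
Cofactors of I−A, C_ij = (−1)^(i+j)·(minor ij) (rows/columns in the sector order above):
  C_11 = (0.60)(1.00) − (-0.40)(-0.25) = 0.5000
  C_12 = −[(-0.10)(1.00) − (-0.40)(-0.05)] = 0.1200
  C_13 = (-0.10)(-0.25) − (0.60)(-0.05) = 0.0550
  C_21 = −[(0.00)(1.00) − (-0.40)(-0.25)] = 0.1000
  C_22 = (0.55)(1.00) − (-0.40)(-0.05) = 0.5300
  C_23 = −[(0.55)(-0.25) − (0.00)(-0.05)] = 0.1375
  C_31 = (0.00)(-0.40) − (-0.40)(0.60) = 0.2400
  C_32 = −[(0.55)(-0.40) − (-0.40)(-0.10)] = 0.2600
  C_33 = (0.55)(0.60) − (0.00)(-0.10) = 0.3300
det(I−A) = Σ_j (I−A)_1j·C_1j = (0.55)(0.5000) + (0.00)(0.1200) + (-0.40)(0.0550) = 0.2530
adj(I−A) = Cᵀ =
  [ 0.5000   0.1000   0.2400]
  [ 0.1200   0.5300   0.2600]
  [ 0.0550   0.1375   0.3300]
(I − A)⁻¹ = adj(I−A) / det(I−A) ≈
  [   1.9763     0.3953     0.9486]
  [   0.4743     2.0949     1.0277]
  [   0.2174     0.5435     1.3043]
Δx = (I − A)⁻¹ Δd with Δd having +20 in the Real Estate component and 0 elsewhere.
So Δx_2 = L_21 · (+20), where L_21 = adj(I−A)_21 / det(I−A) = 0.1200 / 0.2530.
Δx_2 = 0.1200 × (+20) / 0.2530 = 2.40 / 0.2530 ≈ 9.49.

Δx_2 = 9.49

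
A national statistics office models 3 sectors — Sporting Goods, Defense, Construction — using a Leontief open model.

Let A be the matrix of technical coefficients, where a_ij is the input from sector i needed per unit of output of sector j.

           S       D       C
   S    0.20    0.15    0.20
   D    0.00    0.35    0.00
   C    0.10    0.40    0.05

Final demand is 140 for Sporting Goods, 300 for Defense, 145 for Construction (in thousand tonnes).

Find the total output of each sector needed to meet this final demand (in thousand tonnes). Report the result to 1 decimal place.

I − A =
  [   0.80    -0.15    -0.20]
  [   0.00     0.65     0.00]
  [  -0.10    -0.40     0.95]
Cofactors of I−A, C_ij = (−1)^(i+j)·(minor ij) (rows/columns in the sector order above):
  C_11 = (0.65)(0.95) − (0.00)(-0.40) = 0.6175
  C_12 = −[(0.00)(0.95) − (0.00)(-0.10)] = 0.0000
  C_13 = (0.00)(-0.40) − (0.65)(-0.10) = 0.0650
  C_21 = −[(-0.15)(0.95) − (-0.20)(-0.40)] = 0.2225
  C_22 = (0.80)(0.95) − (-0.20)(-0.10) = 0.7400
  C_23 = −[(0.80)(-0.40) − (-0.15)(-0.10)] = 0.3350
  C_31 = (-0.15)(0.00) − (-0.20)(0.65) = 0.1300
  C_32 = −[(0.80)(0.00) − (-0.20)(0.00)] = 0.0000
  C_33 = (0.80)(0.65) − (-0.15)(0.00) = 0.5200
det(I−A) = Σ_j (I−A)_1j·C_1j = (0.80)(0.6175) + (-0.15)(0.0000) + (-0.20)(0.0650) = 0.4810
adj(I−A) = Cᵀ =
  [ 0.6175   0.2225   0.1300]
  [ 0.0000   0.7400   0.0000]
  [ 0.0650   0.3350   0.5200]
(I − A)⁻¹ = adj(I−A) / det(I−A) ≈
  [   1.2838     0.4626     0.2703]
  [   0.0000     1.5385     0.0000]
  [   0.1351     0.6965     1.0811]
x = (I − A)⁻¹ d = adj(I−A)·d / det(I−A), with det(I−A) = 0.4810:
  x_S = (0.6175·140 + 0.2225·300 + 0.1300·145) / 0.4810 = 172.05 / 0.4810 ≈ 357.7
  x_D = (0.0000·140 + 0.7400·300 + 0.0000·145) / 0.4810 = 222.00 / 0.4810 ≈ 461.5
  x_C = (0.0650·140 + 0.3350·300 + 0.5200·145) / 0.4810 = 185.00 / 0.4810 ≈ 384.6

x_S = 357.7, x_D = 461.5, x_C = 384.6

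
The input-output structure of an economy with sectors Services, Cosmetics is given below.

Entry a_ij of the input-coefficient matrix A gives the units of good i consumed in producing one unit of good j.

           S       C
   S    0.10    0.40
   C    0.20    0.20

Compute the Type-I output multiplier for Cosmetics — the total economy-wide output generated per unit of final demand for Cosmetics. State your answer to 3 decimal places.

I − A =
  [   0.90    -0.40]
  [  -0.20     0.80]
det(I−A) = (0.90)(0.80) − (-0.40)(-0.20) = 0.6400
adj(I−A) = [[0.80, 0.40], [0.20, 0.90]]
(I − A)⁻¹ = adj(I−A) / det(I−A) ≈
  [   1.2500     0.6250]
  [   0.3125     1.4063]
The output multiplier for sector j is the column-j sum of the Leontief inverse (I − A)⁻¹ = adj(I−A) / det(I−A).
Column C of adj(I−A): (0.40, 0.90); det(I−A) = 0.6400.
m_C = (0.40 + 0.90) / 0.6400 = 1.30 / 0.6400 ≈ 2.031.

m_C = 2.031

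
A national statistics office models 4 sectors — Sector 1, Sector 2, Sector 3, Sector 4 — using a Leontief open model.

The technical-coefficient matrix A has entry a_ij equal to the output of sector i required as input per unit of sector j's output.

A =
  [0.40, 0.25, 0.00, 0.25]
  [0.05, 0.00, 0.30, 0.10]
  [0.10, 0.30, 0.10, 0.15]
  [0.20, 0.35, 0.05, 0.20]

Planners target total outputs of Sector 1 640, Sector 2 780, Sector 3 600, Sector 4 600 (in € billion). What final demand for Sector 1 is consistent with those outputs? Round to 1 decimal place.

d_1 = 39.0

I − A =
  [   0.60    -0.25     0.00    -0.25]
  [  -0.05     1.00    -0.30    -0.10]
  [  -0.10    -0.30     0.90    -0.15]
  [  -0.20    -0.35    -0.05     0.80]
d = (I − A) x:
  d_1 = (+0.60)·640 + (-0.25)·780 + (+0.00)·600 + (-0.25)·600 = 39.0
  d_2 = (-0.05)·640 + (+1.00)·780 + (-0.30)·600 + (-0.10)·600 = 508.0
  d_3 = (-0.10)·640 + (-0.30)·780 + (+0.90)·600 + (-0.15)·600 = 152.0
  d_4 = (-0.20)·640 + (-0.35)·780 + (-0.05)·600 + (+0.80)·600 = 49.0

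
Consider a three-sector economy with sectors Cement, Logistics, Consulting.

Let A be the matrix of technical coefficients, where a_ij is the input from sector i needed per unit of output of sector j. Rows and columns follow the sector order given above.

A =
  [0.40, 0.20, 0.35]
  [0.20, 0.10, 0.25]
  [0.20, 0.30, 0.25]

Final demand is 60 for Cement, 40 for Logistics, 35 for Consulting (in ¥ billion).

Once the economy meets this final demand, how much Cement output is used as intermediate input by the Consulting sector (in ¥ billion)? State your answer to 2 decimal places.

z_13 = 60.36

I − A =
  [   0.60    -0.20    -0.35]
  [  -0.20     0.90    -0.25]
  [  -0.20    -0.30     0.75]
Cofactors of I−A, C_ij = (−1)^(i+j)·(minor ij) (rows/columns in the sector order above):
  C_11 = (0.90)(0.75) − (-0.25)(-0.30) = 0.6000
  C_12 = −[(-0.20)(0.75) − (-0.25)(-0.20)] = 0.2000
  C_13 = (-0.20)(-0.30) − (0.90)(-0.20) = 0.2400
  C_21 = −[(-0.20)(0.75) − (-0.35)(-0.30)] = 0.2550
  C_22 = (0.60)(0.75) − (-0.35)(-0.20) = 0.3800
  C_23 = −[(0.60)(-0.30) − (-0.20)(-0.20)] = 0.2200
  C_31 = (-0.20)(-0.25) − (-0.35)(0.90) = 0.3650
  C_32 = −[(0.60)(-0.25) − (-0.35)(-0.20)] = 0.2200
  C_33 = (0.60)(0.90) − (-0.20)(-0.20) = 0.5000
det(I−A) = Σ_j (I−A)_1j·C_1j = (0.60)(0.6000) + (-0.20)(0.2000) + (-0.35)(0.2400) = 0.2360
adj(I−A) = Cᵀ =
  [ 0.6000   0.2550   0.3650]
  [ 0.2000   0.3800   0.2200]
  [ 0.2400   0.2200   0.5000]
(I − A)⁻¹ = adj(I−A) / det(I−A) ≈
  [   2.5424     1.0805     1.5466]
  [   0.8475     1.6102     0.9322]
  [   1.0169     0.9322     2.1186]
First solve x = (I − A)⁻¹ d = adj(I−A)·d / det(I−A); in particular x_3 = (0.2400·60 + 0.2200·40 + 0.5000·35) / 0.2360 = 40.70 / 0.2360 ≈ 172.4576.
Intermediate flow from 1 to 3: z_13 = a_13 · x_3 = 0.35 × 40.70 / 0.2360 = 14.245 / 0.2360 ≈ 60.36.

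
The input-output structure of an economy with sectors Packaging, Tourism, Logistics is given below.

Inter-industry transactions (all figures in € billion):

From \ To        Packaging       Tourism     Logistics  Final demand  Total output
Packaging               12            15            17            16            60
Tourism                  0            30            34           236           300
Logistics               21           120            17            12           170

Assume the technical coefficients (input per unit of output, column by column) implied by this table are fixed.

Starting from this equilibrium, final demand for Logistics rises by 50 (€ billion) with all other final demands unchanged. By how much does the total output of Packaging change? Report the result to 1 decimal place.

Δx_P = 9.1

Technical coefficients a_ij = z_ij / X_j:
  a_PP = 12/60 = 0.20, a_TP = 0/60 = 0.00, a_LP = 21/60 = 0.35
  a_PT = 15/300 = 0.05, a_TT = 30/300 = 0.10, a_LT = 120/300 = 0.40
  a_PL = 17/170 = 0.10, a_TL = 34/170 = 0.20, a_LL = 17/170 = 0.10
I − A =
  [   0.80    -0.05    -0.10]
  [   0.00     0.90    -0.20]
  [  -0.35    -0.40     0.90]
Cofactors of I−A, C_ij = (−1)^(i+j)·(minor ij) (rows/columns in the sector order above):
  C_11 = (0.90)(0.90) − (-0.20)(-0.40) = 0.7300
  C_12 = −[(0.00)(0.90) − (-0.20)(-0.35)] = 0.0700
  C_13 = (0.00)(-0.40) − (0.90)(-0.35) = 0.3150
  C_21 = −[(-0.05)(0.90) − (-0.10)(-0.40)] = 0.0850
  C_22 = (0.80)(0.90) − (-0.10)(-0.35) = 0.6850
  C_23 = −[(0.80)(-0.40) − (-0.05)(-0.35)] = 0.3375
  C_31 = (-0.05)(-0.20) − (-0.10)(0.90) = 0.1000
  C_32 = −[(0.80)(-0.20) − (-0.10)(0.00)] = 0.1600
  C_33 = (0.80)(0.90) − (-0.05)(0.00) = 0.7200
det(I−A) = Σ_j (I−A)_1j·C_1j = (0.80)(0.7300) + (-0.05)(0.0700) + (-0.10)(0.3150) = 0.5490
adj(I−A) = Cᵀ =
  [ 0.7300   0.0850   0.1000]
  [ 0.0700   0.6850   0.1600]
  [ 0.3150   0.3375   0.7200]
(I − A)⁻¹ = adj(I−A) / det(I−A) ≈
  [   1.3297     0.1548     0.1821]
  [   0.1275     1.2477     0.2914]
  [   0.5738     0.6148     1.3115]
Δx = (I − A)⁻¹ Δd with Δd having +50 in the Logistics component and 0 elsewhere.
So Δx_P = L_PL · (+50), where L_PL = adj(I−A)_PL / det(I−A) = 0.1000 / 0.5490.
Δx_P = 0.1000 × (+50) / 0.5490 = 5.00 / 0.5490 ≈ 9.1.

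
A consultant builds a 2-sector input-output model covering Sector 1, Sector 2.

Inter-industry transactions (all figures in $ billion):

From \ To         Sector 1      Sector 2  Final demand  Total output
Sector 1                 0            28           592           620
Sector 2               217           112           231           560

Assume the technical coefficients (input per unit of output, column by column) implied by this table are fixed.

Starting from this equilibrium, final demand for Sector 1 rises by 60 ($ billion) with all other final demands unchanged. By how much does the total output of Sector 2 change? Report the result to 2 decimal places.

Δx_2 = 26.84

Technical coefficients a_ij = z_ij / X_j:
  a_11 = 0/620 = 0.00, a_21 = 217/620 = 0.35
  a_12 = 28/560 = 0.05, a_22 = 112/560 = 0.20
I − A =
  [   1.00    -0.05]
  [  -0.35     0.80]
det(I−A) = (1.00)(0.80) − (-0.05)(-0.35) = 0.7825
adj(I−A) = [[0.80, 0.05], [0.35, 1.00]]
(I − A)⁻¹ = adj(I−A) / det(I−A) ≈
  [   1.0224     0.0639]
  [   0.4473     1.2780]
Δx = (I − A)⁻¹ Δd with Δd having +60 in the Sector 1 component and 0 elsewhere.
So Δx_2 = L_21 · (+60), where L_21 = adj(I−A)_21 / det(I−A) = 0.35 / 0.7825.
Δx_2 = 0.35 × (+60) / 0.7825 = 21.00 / 0.7825 ≈ 26.84.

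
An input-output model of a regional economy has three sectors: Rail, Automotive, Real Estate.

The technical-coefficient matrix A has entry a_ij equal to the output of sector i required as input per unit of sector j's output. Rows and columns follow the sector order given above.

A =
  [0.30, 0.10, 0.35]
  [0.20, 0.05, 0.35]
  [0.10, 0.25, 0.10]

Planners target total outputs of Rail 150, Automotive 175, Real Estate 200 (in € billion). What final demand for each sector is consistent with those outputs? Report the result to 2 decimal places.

d_1 = 17.50, d_2 = 66.25, d_3 = 121.25

I − A =
  [   0.70    -0.10    -0.35]
  [  -0.20     0.95    -0.35]
  [  -0.10    -0.25     0.90]
d = (I − A) x:
  d_1 = (+0.70)·150 + (-0.10)·175 + (-0.35)·200 = 17.50
  d_2 = (-0.20)·150 + (+0.95)·175 + (-0.35)·200 = 66.25
  d_3 = (-0.10)·150 + (-0.25)·175 + (+0.90)·200 = 121.25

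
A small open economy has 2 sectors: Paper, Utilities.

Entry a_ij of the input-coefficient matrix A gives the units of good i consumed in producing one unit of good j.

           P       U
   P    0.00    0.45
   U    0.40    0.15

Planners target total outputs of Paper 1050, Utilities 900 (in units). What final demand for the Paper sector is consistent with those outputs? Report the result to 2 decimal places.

I − A =
  [   1.00    -0.45]
  [  -0.40     0.85]
d = (I − A) x:
  d_P = (+1.00)·1050 + (-0.45)·900 = 645.00
  d_U = (-0.40)·1050 + (+0.85)·900 = 345.00

d_P = 645.00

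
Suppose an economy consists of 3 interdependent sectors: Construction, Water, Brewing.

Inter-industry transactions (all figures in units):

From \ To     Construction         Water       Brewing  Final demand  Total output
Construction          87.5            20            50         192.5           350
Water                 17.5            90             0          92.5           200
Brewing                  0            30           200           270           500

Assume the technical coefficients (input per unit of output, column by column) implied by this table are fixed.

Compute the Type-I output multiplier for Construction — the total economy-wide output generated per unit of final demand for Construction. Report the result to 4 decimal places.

Technical coefficients a_ij = z_ij / X_j:
  a_11 = 87.5/350 = 0.25, a_21 = 17.5/350 = 0.05, a_31 = 0/350 = 0.00
  a_12 = 20/200 = 0.10, a_22 = 90/200 = 0.45, a_32 = 30/200 = 0.15
  a_13 = 50/500 = 0.10, a_23 = 0/500 = 0.00, a_33 = 200/500 = 0.40
I − A =
  [   0.75    -0.10    -0.10]
  [  -0.05     0.55     0.00]
  [   0.00    -0.15     0.60]
Cofactors of I−A, C_ij = (−1)^(i+j)·(minor ij) (rows/columns in the sector order above):
  C_11 = (0.55)(0.60) − (0.00)(-0.15) = 0.3300
  C_12 = −[(-0.05)(0.60) − (0.00)(0.00)] = 0.0300
  C_13 = (-0.05)(-0.15) − (0.55)(0.00) = 0.0075
  C_21 = −[(-0.10)(0.60) − (-0.10)(-0.15)] = 0.0750
  C_22 = (0.75)(0.60) − (-0.10)(0.00) = 0.4500
  C_23 = −[(0.75)(-0.15) − (-0.10)(0.00)] = 0.1125
  C_31 = (-0.10)(0.00) − (-0.10)(0.55) = 0.0550
  C_32 = −[(0.75)(0.00) − (-0.10)(-0.05)] = 0.0050
  C_33 = (0.75)(0.55) − (-0.10)(-0.05) = 0.4075
det(I−A) = Σ_j (I−A)_1j·C_1j = (0.75)(0.3300) + (-0.10)(0.0300) + (-0.10)(0.0075) = 0.24375
adj(I−A) = Cᵀ =
  [ 0.3300   0.0750   0.0550]
  [ 0.0300   0.4500   0.0050]
  [ 0.0075   0.1125   0.4075]
(I − A)⁻¹ = adj(I−A) / det(I−A) ≈
  [   1.35385     0.30769     0.22564]
  [   0.12308     1.84615     0.02051]
  [   0.03077     0.46154     1.67179]
The output multiplier for sector j is the column-j sum of the Leontief inverse (I − A)⁻¹ = adj(I−A) / det(I−A).
Column 1 of adj(I−A): (0.3300, 0.0300, 0.0075); det(I−A) = 0.24375.
m_1 = (0.3300 + 0.0300 + 0.0075) / 0.24375 = 0.3675 / 0.24375 ≈ 1.5077.

m_1 = 1.5077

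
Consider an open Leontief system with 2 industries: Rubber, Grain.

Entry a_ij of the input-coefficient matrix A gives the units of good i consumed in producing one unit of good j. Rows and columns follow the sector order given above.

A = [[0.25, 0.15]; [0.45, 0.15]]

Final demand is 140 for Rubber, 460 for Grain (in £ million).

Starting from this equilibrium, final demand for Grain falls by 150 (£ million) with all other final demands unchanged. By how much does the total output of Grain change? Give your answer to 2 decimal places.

Δx_2 = -197.37

I − A =
  [   0.75    -0.15]
  [  -0.45     0.85]
det(I−A) = (0.75)(0.85) − (-0.15)(-0.45) = 0.5700
adj(I−A) = [[0.85, 0.15], [0.45, 0.75]]
(I − A)⁻¹ = adj(I−A) / det(I−A) ≈
  [   1.4912     0.2632]
  [   0.7895     1.3158]
Δx = (I − A)⁻¹ Δd with Δd having -150 in the Grain component and 0 elsewhere.
So Δx_2 = L_22 · (-150), where L_22 = adj(I−A)_22 / det(I−A) = 0.75 / 0.5700.
Δx_2 = 0.75 × (-150) / 0.5700 = -112.50 / 0.5700 ≈ -197.37.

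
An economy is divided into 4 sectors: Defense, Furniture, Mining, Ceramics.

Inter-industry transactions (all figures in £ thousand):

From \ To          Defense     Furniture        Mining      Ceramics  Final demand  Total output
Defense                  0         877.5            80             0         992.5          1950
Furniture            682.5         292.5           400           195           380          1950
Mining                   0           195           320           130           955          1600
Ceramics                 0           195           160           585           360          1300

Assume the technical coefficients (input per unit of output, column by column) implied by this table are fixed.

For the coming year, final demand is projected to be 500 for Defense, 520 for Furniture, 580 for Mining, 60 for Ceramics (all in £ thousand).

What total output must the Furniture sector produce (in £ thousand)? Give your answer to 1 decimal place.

Technical coefficients a_ij = z_ij / X_j:
  a_DD = 0/1950 = 0.00, a_FD = 682.5/1950 = 0.35, a_MD = 0/1950 = 0.00, a_CD = 0/1950 = 0.00
  a_DF = 877.5/1950 = 0.45, a_FF = 292.5/1950 = 0.15, a_MF = 195/1950 = 0.10, a_CF = 195/1950 = 0.10
  a_DM = 80/1600 = 0.05, a_FM = 400/1600 = 0.25, a_MM = 320/1600 = 0.20, a_CM = 160/1600 = 0.10
  a_DC = 0/1300 = 0.00, a_FC = 195/1300 = 0.15, a_MC = 130/1300 = 0.10, a_CC = 585/1300 = 0.45
I − A =
  [   1.00    -0.45    -0.05     0.00]
  [  -0.35     0.85    -0.25    -0.15]
  [   0.00    -0.10     0.80    -0.10]
  [   0.00    -0.10    -0.10     0.55]
Compute the cofactors C_ij = (−1)^(i+j)·(3×3 minor ij) of I−A; the adjugate is their transpose:
adj(I−A) = Cᵀ =
  [ 0.335750   0.196750   0.091250   0.070250]
  [ 0.150500   0.430000   0.162125   0.146750]
  [ 0.022750   0.065000   0.365875   0.084250]
  [ 0.031500   0.090000   0.096000   0.527250]
det(I−A) = Σ_j (I−A)_1j·C_1j = (1.00)(0.335750) + (-0.45)(0.150500) + (-0.05)(0.022750) + (0.00)(0.031500) = 0.2668875
(I − A)⁻¹ = adj(I−A) / det(I−A) ≈
  [   1.2580     0.7372     0.3419     0.2632]
  [   0.5639     1.6112     0.6075     0.5499]
  [   0.0852     0.2435     1.3709     0.3157]
  [   0.1180     0.3372     0.3597     1.9756]
x = (I − A)⁻¹ d = adj(I−A)·d / det(I−A), with det(I−A) = 0.2668875:
  x_D = (0.335750·500 + 0.196750·520 + 0.091250·580 + 0.070250·60) / 0.2668875 = 327.325 / 0.2668875 ≈ 1226.5
  x_F = (0.150500·500 + 0.430000·520 + 0.162125·580 + 0.146750·60) / 0.2668875 = 401.6875 / 0.2668875 ≈ 1505.1
  x_M = (0.022750·500 + 0.065000·520 + 0.365875·580 + 0.084250·60) / 0.2668875 = 262.4375 / 0.2668875 ≈ 983.3
  x_C = (0.031500·500 + 0.090000·520 + 0.096000·580 + 0.527250·60) / 0.2668875 = 149.865 / 0.2668875 ≈ 561.5

x_F = 1505.1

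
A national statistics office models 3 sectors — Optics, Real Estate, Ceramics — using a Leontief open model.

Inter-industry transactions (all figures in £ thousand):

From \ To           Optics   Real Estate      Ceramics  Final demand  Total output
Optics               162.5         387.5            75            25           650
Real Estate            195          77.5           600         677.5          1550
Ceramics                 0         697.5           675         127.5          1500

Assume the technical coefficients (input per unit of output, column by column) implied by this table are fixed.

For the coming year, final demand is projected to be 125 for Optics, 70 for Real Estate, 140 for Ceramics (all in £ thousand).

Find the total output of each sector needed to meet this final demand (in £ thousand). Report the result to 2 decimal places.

x_1 = 357.45, x_2 = 448.11, x_3 = 621.18

Technical coefficients a_ij = z_ij / X_j:
  a_11 = 162.5/650 = 0.25, a_21 = 195/650 = 0.30, a_31 = 0/650 = 0.00
  a_12 = 387.5/1550 = 0.25, a_22 = 77.5/1550 = 0.05, a_32 = 697.5/1550 = 0.45
  a_13 = 75/1500 = 0.05, a_23 = 600/1500 = 0.40, a_33 = 675/1500 = 0.45
I − A =
  [   0.75    -0.25    -0.05]
  [  -0.30     0.95    -0.40]
  [   0.00    -0.45     0.55]
Cofactors of I−A, C_ij = (−1)^(i+j)·(minor ij) (rows/columns in the sector order above):
  C_11 = (0.95)(0.55) − (-0.40)(-0.45) = 0.3425
  C_12 = −[(-0.30)(0.55) − (-0.40)(0.00)] = 0.1650
  C_13 = (-0.30)(-0.45) − (0.95)(0.00) = 0.1350
  C_21 = −[(-0.25)(0.55) − (-0.05)(-0.45)] = 0.1600
  C_22 = (0.75)(0.55) − (-0.05)(0.00) = 0.4125
  C_23 = −[(0.75)(-0.45) − (-0.25)(0.00)] = 0.3375
  C_31 = (-0.25)(-0.40) − (-0.05)(0.95) = 0.1475
  C_32 = −[(0.75)(-0.40) − (-0.05)(-0.30)] = 0.3150
  C_33 = (0.75)(0.95) − (-0.25)(-0.30) = 0.6375
det(I−A) = Σ_j (I−A)_1j·C_1j = (0.75)(0.3425) + (-0.25)(0.1650) + (-0.05)(0.1350) = 0.208875
adj(I−A) = Cᵀ =
  [ 0.3425   0.1600   0.1475]
  [ 0.1650   0.4125   0.3150]
  [ 0.1350   0.3375   0.6375]
(I − A)⁻¹ = adj(I−A) / det(I−A) ≈
  [   1.6397     0.7660     0.7062]
  [   0.7899     1.9749     1.5081]
  [   0.6463     1.6158     3.0521]
x = (I − A)⁻¹ d = adj(I−A)·d / det(I−A), with det(I−A) = 0.208875:
  x_1 = (0.3425·125 + 0.1600·70 + 0.1475·140) / 0.208875 = 74.6625 / 0.208875 ≈ 357.45
  x_2 = (0.1650·125 + 0.4125·70 + 0.3150·140) / 0.208875 = 93.60 / 0.208875 ≈ 448.11
  x_3 = (0.1350·125 + 0.3375·70 + 0.6375·140) / 0.208875 = 129.75 / 0.208875 ≈ 621.18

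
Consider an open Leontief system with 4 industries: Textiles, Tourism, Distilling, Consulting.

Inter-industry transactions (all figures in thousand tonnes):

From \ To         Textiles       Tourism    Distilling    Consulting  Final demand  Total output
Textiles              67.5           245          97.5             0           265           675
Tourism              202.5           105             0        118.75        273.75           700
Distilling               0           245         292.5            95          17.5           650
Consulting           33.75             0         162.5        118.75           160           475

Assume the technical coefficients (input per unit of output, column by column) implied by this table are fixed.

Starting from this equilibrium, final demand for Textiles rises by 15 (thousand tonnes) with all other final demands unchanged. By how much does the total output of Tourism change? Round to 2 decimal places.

Technical coefficients a_ij = z_ij / X_j:
  a_11 = 67.5/675 = 0.10, a_21 = 202.5/675 = 0.30, a_31 = 0/675 = 0.00, a_41 = 33.75/675 = 0.05
  a_12 = 245/700 = 0.35, a_22 = 105/700 = 0.15, a_32 = 245/700 = 0.35, a_42 = 0/700 = 0.00
  a_13 = 97.5/650 = 0.15, a_23 = 0/650 = 0.00, a_33 = 292.5/650 = 0.45, a_43 = 162.5/650 = 0.25
  a_14 = 0/475 = 0.00, a_24 = 118.75/475 = 0.25, a_34 = 95/475 = 0.20, a_44 = 118.75/475 = 0.25
I − A =
  [   0.90    -0.35    -0.15     0.00]
  [  -0.30     0.85     0.00    -0.25]
  [   0.00    -0.35     0.55    -0.20]
  [  -0.05     0.00    -0.25     0.75]
Compute the cofactors C_ij = (−1)^(i+j)·(3×3 minor ij) of I−A; the adjugate is their transpose:
adj(I−A) = Cᵀ =
  [ 0.286250   0.166250   0.117500   0.086750]
  [ 0.115625   0.324750   0.091875   0.132750]
  [ 0.091625   0.239750   0.490625   0.210750]
  [ 0.049625   0.091000   0.171375   0.347250]
det(I−A) = Σ_j (I−A)_1j·C_1j = (0.90)(0.286250) + (-0.35)(0.115625) + (-0.15)(0.091625) + (0.00)(0.049625) = 0.2034125
(I − A)⁻¹ = adj(I−A) / det(I−A) ≈
  [   1.4072     0.8173     0.5776     0.4265]
  [   0.5684     1.5965     0.4517     0.6526]
  [   0.4504     1.1786     2.4120     1.0361]
  [   0.2440     0.4474     0.8425     1.7071]
Δx = (I − A)⁻¹ Δd with Δd having +15 in the Textiles component and 0 elsewhere.
So Δx_2 = L_21 · (+15), where L_21 = adj(I−A)_21 / det(I−A) = 0.115625 / 0.2034125.
Δx_2 = 0.115625 × (+15) / 0.2034125 = 1.734375 / 0.2034125 ≈ 8.53.

Δx_2 = 8.53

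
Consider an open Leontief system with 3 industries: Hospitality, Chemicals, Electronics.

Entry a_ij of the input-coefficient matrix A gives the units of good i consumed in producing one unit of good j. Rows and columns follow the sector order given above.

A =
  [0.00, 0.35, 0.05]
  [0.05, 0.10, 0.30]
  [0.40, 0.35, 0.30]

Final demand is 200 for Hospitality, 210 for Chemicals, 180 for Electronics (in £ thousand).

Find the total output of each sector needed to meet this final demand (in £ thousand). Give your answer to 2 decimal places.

I − A =
  [   1.00    -0.35    -0.05]
  [  -0.05     0.90    -0.30]
  [  -0.40    -0.35     0.70]
Cofactors of I−A, C_ij = (−1)^(i+j)·(minor ij) (rows/columns in the sector order above):
  C_11 = (0.90)(0.70) − (-0.30)(-0.35) = 0.5250
  C_12 = −[(-0.05)(0.70) − (-0.30)(-0.40)] = 0.1550
  C_13 = (-0.05)(-0.35) − (0.90)(-0.40) = 0.3775
  C_21 = −[(-0.35)(0.70) − (-0.05)(-0.35)] = 0.2625
  C_22 = (1.00)(0.70) − (-0.05)(-0.40) = 0.6800
  C_23 = −[(1.00)(-0.35) − (-0.35)(-0.40)] = 0.4900
  C_31 = (-0.35)(-0.30) − (-0.05)(0.90) = 0.1500
  C_32 = −[(1.00)(-0.30) − (-0.05)(-0.05)] = 0.3025
  C_33 = (1.00)(0.90) − (-0.35)(-0.05) = 0.8825
det(I−A) = Σ_j (I−A)_1j·C_1j = (1.00)(0.5250) + (-0.35)(0.1550) + (-0.05)(0.3775) = 0.451875
adj(I−A) = Cᵀ =
  [ 0.5250   0.2625   0.1500]
  [ 0.1550   0.6800   0.3025]
  [ 0.3775   0.4900   0.8825]
(I − A)⁻¹ = adj(I−A) / det(I−A) ≈
  [   1.1618     0.5809     0.3320]
  [   0.3430     1.5048     0.6694]
  [   0.8354     1.0844     1.9530]
x = (I − A)⁻¹ d = adj(I−A)·d / det(I−A), with det(I−A) = 0.451875:
  x_H = (0.5250·200 + 0.2625·210 + 0.1500·180) / 0.451875 = 187.125 / 0.451875 ≈ 414.11
  x_C = (0.1550·200 + 0.6800·210 + 0.3025·180) / 0.451875 = 228.25 / 0.451875 ≈ 505.12
  x_E = (0.3775·200 + 0.4900·210 + 0.8825·180) / 0.451875 = 337.25 / 0.451875 ≈ 746.33

x_H = 414.11, x_C = 505.12, x_E = 746.33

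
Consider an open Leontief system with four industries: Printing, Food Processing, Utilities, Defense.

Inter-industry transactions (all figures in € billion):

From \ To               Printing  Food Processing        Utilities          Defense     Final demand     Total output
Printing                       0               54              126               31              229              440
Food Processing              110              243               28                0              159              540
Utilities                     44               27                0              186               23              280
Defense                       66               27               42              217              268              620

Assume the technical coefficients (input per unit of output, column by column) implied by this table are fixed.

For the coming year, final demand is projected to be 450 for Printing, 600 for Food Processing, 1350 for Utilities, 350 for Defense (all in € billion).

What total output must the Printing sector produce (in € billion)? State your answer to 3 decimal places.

Technical coefficients a_ij = z_ij / X_j:
  a_PP = 0/440 = 0.00, a_FP = 110/440 = 0.25, a_UP = 44/440 = 0.10, a_DP = 66/440 = 0.15
  a_PF = 54/540 = 0.10, a_FF = 243/540 = 0.45, a_UF = 27/540 = 0.05, a_DF = 27/540 = 0.05
  a_PU = 126/280 = 0.45, a_FU = 28/280 = 0.10, a_UU = 0/280 = 0.00, a_DU = 42/280 = 0.15
  a_PD = 31/620 = 0.05, a_FD = 0/620 = 0.00, a_UD = 186/620 = 0.30, a_DD = 217/620 = 0.35
I − A =
  [   1.00    -0.10    -0.45    -0.05]
  [  -0.25     0.55    -0.10     0.00]
  [  -0.10    -0.05     1.00    -0.30]
  [  -0.15    -0.05    -0.15     0.65]
Compute the cofactors C_ij = (−1)^(i+j)·(3×3 minor ij) of I−A; the adjugate is their transpose:
adj(I−A) = Cᵀ =
  [ 0.328000   0.084750   0.171750   0.104500]
  [ 0.162250   0.547250   0.139250   0.076750]
  [ 0.072375   0.058375   0.336500   0.160875]
  [ 0.104875   0.075125   0.128000   0.488625]
det(I−A) = Σ_j (I−A)_1j·C_1j = (1.00)(0.328000) + (-0.10)(0.162250) + (-0.45)(0.072375) + (-0.05)(0.104875) = 0.2739625
(I − A)⁻¹ = adj(I−A) / det(I−A) ≈
  [   1.1972     0.3093     0.6269     0.3814]
  [   0.5922     1.9975     0.5083     0.2801]
  [   0.2642     0.2131     1.2283     0.5872]
  [   0.3828     0.2742     0.4672     1.7835]
x = (I − A)⁻¹ d = adj(I−A)·d / det(I−A), with det(I−A) = 0.2739625:
  x_P = (0.328000·450 + 0.084750·600 + 0.171750·1350 + 0.104500·350) / 0.2739625 = 466.8875 / 0.2739625 ≈ 1704.202
  x_F = (0.162250·450 + 0.547250·600 + 0.139250·1350 + 0.076750·350) / 0.2739625 = 616.2125 / 0.2739625 ≈ 2249.259
  x_U = (0.072375·450 + 0.058375·600 + 0.336500·1350 + 0.160875·350) / 0.2739625 = 578.175 / 0.2739625 ≈ 2110.417
  x_D = (0.104875·450 + 0.075125·600 + 0.128000·1350 + 0.488625·350) / 0.2739625 = 436.0875 / 0.2739625 ≈ 1591.778

x_P = 1704.202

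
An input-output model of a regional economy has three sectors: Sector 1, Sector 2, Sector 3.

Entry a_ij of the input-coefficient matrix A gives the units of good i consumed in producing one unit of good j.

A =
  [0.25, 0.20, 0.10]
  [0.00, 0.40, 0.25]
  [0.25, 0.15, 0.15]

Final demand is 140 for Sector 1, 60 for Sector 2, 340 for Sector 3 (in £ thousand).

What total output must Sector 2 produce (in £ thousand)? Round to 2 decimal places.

I − A =
  [   0.75    -0.20    -0.10]
  [   0.00     0.60    -0.25]
  [  -0.25    -0.15     0.85]
Cofactors of I−A, C_ij = (−1)^(i+j)·(minor ij) (rows/columns in the sector order above):
  C_11 = (0.60)(0.85) − (-0.25)(-0.15) = 0.4725
  C_12 = −[(0.00)(0.85) − (-0.25)(-0.25)] = 0.0625
  C_13 = (0.00)(-0.15) − (0.60)(-0.25) = 0.1500
  C_21 = −[(-0.20)(0.85) − (-0.10)(-0.15)] = 0.1850
  C_22 = (0.75)(0.85) − (-0.10)(-0.25) = 0.6125
  C_23 = −[(0.75)(-0.15) − (-0.20)(-0.25)] = 0.1625
  C_31 = (-0.20)(-0.25) − (-0.10)(0.60) = 0.1100
  C_32 = −[(0.75)(-0.25) − (-0.10)(0.00)] = 0.1875
  C_33 = (0.75)(0.60) − (-0.20)(0.00) = 0.4500
det(I−A) = Σ_j (I−A)_1j·C_1j = (0.75)(0.4725) + (-0.20)(0.0625) + (-0.10)(0.1500) = 0.326875
adj(I−A) = Cᵀ =
  [ 0.4725   0.1850   0.1100]
  [ 0.0625   0.6125   0.1875]
  [ 0.1500   0.1625   0.4500]
(I − A)⁻¹ = adj(I−A) / det(I−A) ≈
  [   1.4455     0.5660     0.3365]
  [   0.1912     1.8738     0.5736]
  [   0.4589     0.4971     1.3767]
x = (I − A)⁻¹ d = adj(I−A)·d / det(I−A), with det(I−A) = 0.326875:
  x_1 = (0.4725·140 + 0.1850·60 + 0.1100·340) / 0.326875 = 114.65 / 0.326875 ≈ 350.75
  x_2 = (0.0625·140 + 0.6125·60 + 0.1875·340) / 0.326875 = 109.25 / 0.326875 ≈ 334.23
  x_3 = (0.1500·140 + 0.1625·60 + 0.4500·340) / 0.326875 = 183.75 / 0.326875 ≈ 562.14

x_2 = 334.23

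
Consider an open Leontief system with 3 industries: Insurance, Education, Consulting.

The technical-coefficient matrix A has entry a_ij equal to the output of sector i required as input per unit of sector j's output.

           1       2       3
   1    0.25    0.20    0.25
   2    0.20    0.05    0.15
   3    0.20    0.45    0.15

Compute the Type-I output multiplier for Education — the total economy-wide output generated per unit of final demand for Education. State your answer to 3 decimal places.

I − A =
  [   0.75    -0.20    -0.25]
  [  -0.20     0.95    -0.15]
  [  -0.20    -0.45     0.85]
Cofactors of I−A, C_ij = (−1)^(i+j)·(minor ij) (rows/columns in the sector order above):
  C_11 = (0.95)(0.85) − (-0.15)(-0.45) = 0.7400
  C_12 = −[(-0.20)(0.85) − (-0.15)(-0.20)] = 0.2000
  C_13 = (-0.20)(-0.45) − (0.95)(-0.20) = 0.2800
  C_21 = −[(-0.20)(0.85) − (-0.25)(-0.45)] = 0.2825
  C_22 = (0.75)(0.85) − (-0.25)(-0.20) = 0.5875
  C_23 = −[(0.75)(-0.45) − (-0.20)(-0.20)] = 0.3775
  C_31 = (-0.20)(-0.15) − (-0.25)(0.95) = 0.2675
  C_32 = −[(0.75)(-0.15) − (-0.25)(-0.20)] = 0.1625
  C_33 = (0.75)(0.95) − (-0.20)(-0.20) = 0.6725
det(I−A) = Σ_j (I−A)_1j·C_1j = (0.75)(0.7400) + (-0.20)(0.2000) + (-0.25)(0.2800) = 0.4450
adj(I−A) = Cᵀ =
  [ 0.7400   0.2825   0.2675]
  [ 0.2000   0.5875   0.1625]
  [ 0.2800   0.3775   0.6725]
(I − A)⁻¹ = adj(I−A) / det(I−A) ≈
  [   1.6629     0.6348     0.6011]
  [   0.4494     1.3202     0.3652]
  [   0.6292     0.8483     1.5112]
The output multiplier for sector j is the column-j sum of the Leontief inverse (I − A)⁻¹ = adj(I−A) / det(I−A).
Column 2 of adj(I−A): (0.2825, 0.5875, 0.3775); det(I−A) = 0.4450.
m_2 = (0.2825 + 0.5875 + 0.3775) / 0.4450 = 1.2475 / 0.4450 ≈ 2.803.

m_2 = 2.803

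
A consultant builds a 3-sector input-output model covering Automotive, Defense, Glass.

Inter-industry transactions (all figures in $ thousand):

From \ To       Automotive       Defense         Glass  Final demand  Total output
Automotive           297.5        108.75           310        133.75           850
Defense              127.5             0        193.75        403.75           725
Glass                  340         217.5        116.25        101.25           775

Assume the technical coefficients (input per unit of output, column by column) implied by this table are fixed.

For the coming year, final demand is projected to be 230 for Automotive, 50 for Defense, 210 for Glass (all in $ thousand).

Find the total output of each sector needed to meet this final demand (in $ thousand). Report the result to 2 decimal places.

Technical coefficients a_ij = z_ij / X_j:
  a_11 = 297.5/850 = 0.35, a_21 = 127.5/850 = 0.15, a_31 = 340/850 = 0.40
  a_12 = 108.75/725 = 0.15, a_22 = 0/725 = 0.00, a_32 = 217.5/725 = 0.30
  a_13 = 310/775 = 0.40, a_23 = 193.75/775 = 0.25, a_33 = 116.25/775 = 0.15
I − A =
  [   0.65    -0.15    -0.40]
  [  -0.15     1.00    -0.25]
  [  -0.40    -0.30     0.85]
Cofactors of I−A, C_ij = (−1)^(i+j)·(minor ij) (rows/columns in the sector order above):
  C_11 = (1.00)(0.85) − (-0.25)(-0.30) = 0.7750
  C_12 = −[(-0.15)(0.85) − (-0.25)(-0.40)] = 0.2275
  C_13 = (-0.15)(-0.30) − (1.00)(-0.40) = 0.4450
  C_21 = −[(-0.15)(0.85) − (-0.40)(-0.30)] = 0.2475
  C_22 = (0.65)(0.85) − (-0.40)(-0.40) = 0.3925
  C_23 = −[(0.65)(-0.30) − (-0.15)(-0.40)] = 0.2550
  C_31 = (-0.15)(-0.25) − (-0.40)(1.00) = 0.4375
  C_32 = −[(0.65)(-0.25) − (-0.40)(-0.15)] = 0.2225
  C_33 = (0.65)(1.00) − (-0.15)(-0.15) = 0.6275
det(I−A) = Σ_j (I−A)_1j·C_1j = (0.65)(0.7750) + (-0.15)(0.2275) + (-0.40)(0.4450) = 0.291625
adj(I−A) = Cᵀ =
  [ 0.7750   0.2475   0.4375]
  [ 0.2275   0.3925   0.2225]
  [ 0.4450   0.2550   0.6275]
(I − A)⁻¹ = adj(I−A) / det(I−A) ≈
  [   2.6575     0.8487     1.5002]
  [   0.7801     1.3459     0.7630]
  [   1.5259     0.8744     2.1517]
x = (I − A)⁻¹ d = adj(I−A)·d / det(I−A), with det(I−A) = 0.291625:
  x_1 = (0.7750·230 + 0.2475·50 + 0.4375·210) / 0.291625 = 282.50 / 0.291625 ≈ 968.71
  x_2 = (0.2275·230 + 0.3925·50 + 0.2225·210) / 0.291625 = 118.675 / 0.291625 ≈ 406.94
  x_3 = (0.4450·230 + 0.2550·50 + 0.6275·210) / 0.291625 = 246.875 / 0.291625 ≈ 846.55

x_1 = 968.71, x_2 = 406.94, x_3 = 846.55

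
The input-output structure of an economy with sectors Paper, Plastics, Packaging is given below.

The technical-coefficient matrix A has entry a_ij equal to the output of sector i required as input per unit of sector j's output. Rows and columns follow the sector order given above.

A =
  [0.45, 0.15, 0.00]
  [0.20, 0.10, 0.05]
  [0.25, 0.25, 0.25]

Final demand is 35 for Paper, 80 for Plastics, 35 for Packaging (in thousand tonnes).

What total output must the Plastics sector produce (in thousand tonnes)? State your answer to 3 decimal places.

x_2 = 116.618

I − A =
  [   0.55    -0.15     0.00]
  [  -0.20     0.90    -0.05]
  [  -0.25    -0.25     0.75]
Cofactors of I−A, C_ij = (−1)^(i+j)·(minor ij) (rows/columns in the sector order above):
  C_11 = (0.90)(0.75) − (-0.05)(-0.25) = 0.6625
  C_12 = −[(-0.20)(0.75) − (-0.05)(-0.25)] = 0.1625
  C_13 = (-0.20)(-0.25) − (0.90)(-0.25) = 0.2750
  C_21 = −[(-0.15)(0.75) − (0.00)(-0.25)] = 0.1125
  C_22 = (0.55)(0.75) − (0.00)(-0.25) = 0.4125
  C_23 = −[(0.55)(-0.25) − (-0.15)(-0.25)] = 0.1750
  C_31 = (-0.15)(-0.05) − (0.00)(0.90) = 0.0075
  C_32 = −[(0.55)(-0.05) − (0.00)(-0.20)] = 0.0275
  C_33 = (0.55)(0.90) − (-0.15)(-0.20) = 0.4650
det(I−A) = Σ_j (I−A)_1j·C_1j = (0.55)(0.6625) + (-0.15)(0.1625) + (0.00)(0.2750) = 0.3400
adj(I−A) = Cᵀ =
  [ 0.6625   0.1125   0.0075]
  [ 0.1625   0.4125   0.0275]
  [ 0.2750   0.1750   0.4650]
(I − A)⁻¹ = adj(I−A) / det(I−A) ≈
  [   1.9485     0.3309     0.0221]
  [   0.4779     1.2132     0.0809]
  [   0.8088     0.5147     1.3676]
x = (I − A)⁻¹ d = adj(I−A)·d / det(I−A), with det(I−A) = 0.3400:
  x_1 = (0.6625·35 + 0.1125·80 + 0.0075·35) / 0.3400 = 32.45 / 0.3400 ≈ 95.441
  x_2 = (0.1625·35 + 0.4125·80 + 0.0275·35) / 0.3400 = 39.65 / 0.3400 ≈ 116.618
  x_3 = (0.2750·35 + 0.1750·80 + 0.4650·35) / 0.3400 = 39.90 / 0.3400 ≈ 117.353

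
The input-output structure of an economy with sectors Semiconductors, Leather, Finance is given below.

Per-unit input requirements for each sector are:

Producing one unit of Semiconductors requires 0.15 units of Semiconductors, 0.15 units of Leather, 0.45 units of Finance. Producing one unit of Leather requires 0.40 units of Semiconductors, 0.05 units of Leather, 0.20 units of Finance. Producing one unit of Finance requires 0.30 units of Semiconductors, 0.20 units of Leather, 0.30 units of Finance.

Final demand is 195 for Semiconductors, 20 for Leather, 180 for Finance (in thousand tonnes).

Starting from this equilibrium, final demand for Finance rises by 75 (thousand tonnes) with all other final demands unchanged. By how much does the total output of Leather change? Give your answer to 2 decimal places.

Δx_L = 51.03

I − A =
  [   0.85    -0.40    -0.30]
  [  -0.15     0.95    -0.20]
  [  -0.45    -0.20     0.70]
Cofactors of I−A, C_ij = (−1)^(i+j)·(minor ij) (rows/columns in the sector order above):
  C_11 = (0.95)(0.70) − (-0.20)(-0.20) = 0.6250
  C_12 = −[(-0.15)(0.70) − (-0.20)(-0.45)] = 0.1950
  C_13 = (-0.15)(-0.20) − (0.95)(-0.45) = 0.4575
  C_21 = −[(-0.40)(0.70) − (-0.30)(-0.20)] = 0.3400
  C_22 = (0.85)(0.70) − (-0.30)(-0.45) = 0.4600
  C_23 = −[(0.85)(-0.20) − (-0.40)(-0.45)] = 0.3500
  C_31 = (-0.40)(-0.20) − (-0.30)(0.95) = 0.3650
  C_32 = −[(0.85)(-0.20) − (-0.30)(-0.15)] = 0.2150
  C_33 = (0.85)(0.95) − (-0.40)(-0.15) = 0.7475
det(I−A) = Σ_j (I−A)_1j·C_1j = (0.85)(0.6250) + (-0.40)(0.1950) + (-0.30)(0.4575) = 0.3160
adj(I−A) = Cᵀ =
  [ 0.6250   0.3400   0.3650]
  [ 0.1950   0.4600   0.2150]
  [ 0.4575   0.3500   0.7475]
(I − A)⁻¹ = adj(I−A) / det(I−A) ≈
  [   1.9778     1.0759     1.1551]
  [   0.6171     1.4557     0.6804]
  [   1.4478     1.1076     2.3655]
Δx = (I − A)⁻¹ Δd with Δd having +75 in the Finance component and 0 elsewhere.
So Δx_L = L_LF · (+75), where L_LF = adj(I−A)_LF / det(I−A) = 0.2150 / 0.3160.
Δx_L = 0.2150 × (+75) / 0.3160 = 16.125 / 0.3160 ≈ 51.03.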